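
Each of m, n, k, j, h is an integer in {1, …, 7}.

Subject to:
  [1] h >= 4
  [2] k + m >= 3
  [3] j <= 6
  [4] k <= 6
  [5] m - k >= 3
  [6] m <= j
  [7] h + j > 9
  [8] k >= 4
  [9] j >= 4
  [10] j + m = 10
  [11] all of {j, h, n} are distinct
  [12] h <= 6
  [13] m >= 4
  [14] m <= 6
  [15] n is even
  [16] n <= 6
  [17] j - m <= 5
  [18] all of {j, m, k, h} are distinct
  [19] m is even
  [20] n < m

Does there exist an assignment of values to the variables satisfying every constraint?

Constraints 1, 3, 4, 8, 9, 12, 13, and 14 confine each of j, m, k, h to the 3 values {4, …, 6}.
Constraint 18 requires all 4 of them to be distinct, but only 3 values are available — impossible by the pigeonhole principle.

Unsatisfiable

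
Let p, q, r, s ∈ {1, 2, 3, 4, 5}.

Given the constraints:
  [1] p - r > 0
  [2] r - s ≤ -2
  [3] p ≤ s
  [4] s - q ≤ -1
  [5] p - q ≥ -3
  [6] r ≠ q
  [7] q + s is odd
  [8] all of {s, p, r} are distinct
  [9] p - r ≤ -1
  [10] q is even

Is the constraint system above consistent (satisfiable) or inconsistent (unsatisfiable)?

Unsatisfiable

Constraints 2, 4, 5, and 9 give r − p ≥ 1, p − q ≥ -3, q − s ≥ 1, s − r ≥ 2.
Adding all 4 inequalities: the left sides telescope to 0, and the right sides sum to 1 + (-3) + 1 + 2 = 1. So 0 ≥ 1, which is false.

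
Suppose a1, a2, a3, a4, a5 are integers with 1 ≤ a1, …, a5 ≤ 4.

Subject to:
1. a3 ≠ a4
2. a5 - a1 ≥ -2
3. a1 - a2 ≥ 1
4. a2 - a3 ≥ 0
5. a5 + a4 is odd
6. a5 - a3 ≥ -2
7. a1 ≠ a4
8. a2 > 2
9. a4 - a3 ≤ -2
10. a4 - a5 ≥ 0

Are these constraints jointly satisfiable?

Unsatisfiable

Constraints 2, 3, 4, 9, and 10 give a4 − a5 ≥ 0, a5 − a1 ≥ -2, a1 − a2 ≥ 1, a2 − a3 ≥ 0, a3 − a4 ≥ 2.
Adding all 5 inequalities: the left sides telescope to 0, and the right sides sum to 0 + (-2) + 1 + 0 + 2 = 1. So 0 ≥ 1, which is false.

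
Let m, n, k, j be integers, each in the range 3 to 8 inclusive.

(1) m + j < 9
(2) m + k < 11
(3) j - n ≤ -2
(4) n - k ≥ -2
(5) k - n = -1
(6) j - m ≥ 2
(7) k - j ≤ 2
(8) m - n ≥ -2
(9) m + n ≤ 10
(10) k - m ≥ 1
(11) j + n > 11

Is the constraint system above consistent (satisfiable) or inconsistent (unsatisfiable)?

Constraints 3, 6, and 8 give j − m ≥ 2, m − n ≥ -2, n − j ≥ 2.
Adding all 3 inequalities: the left sides telescope to 0, and the right sides sum to 2 + (-2) + 2 = 2. So 0 ≥ 2, which is false.

Unsatisfiable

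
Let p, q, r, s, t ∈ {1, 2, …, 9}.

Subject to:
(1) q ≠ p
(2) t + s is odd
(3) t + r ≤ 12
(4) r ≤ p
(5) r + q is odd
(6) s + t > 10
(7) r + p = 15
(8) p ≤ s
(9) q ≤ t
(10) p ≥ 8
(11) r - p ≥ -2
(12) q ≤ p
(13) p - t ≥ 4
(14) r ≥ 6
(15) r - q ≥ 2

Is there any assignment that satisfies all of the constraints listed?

The assignment p = 8, q = 2, r = 7, s = 9, t = 2 works:
  constraint 3 holds since t + r = 9.
  constraint 6 holds since s + t = 11.
  constraint 7 holds since r + p = 15.
The rest check out directly.

Satisfiable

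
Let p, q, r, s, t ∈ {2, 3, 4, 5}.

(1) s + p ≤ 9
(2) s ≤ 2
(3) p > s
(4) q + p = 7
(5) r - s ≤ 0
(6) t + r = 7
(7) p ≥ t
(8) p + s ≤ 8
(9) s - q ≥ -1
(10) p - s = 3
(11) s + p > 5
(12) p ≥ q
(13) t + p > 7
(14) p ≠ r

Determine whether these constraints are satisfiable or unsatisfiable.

Satisfiable

Setting (p, q, r, s, t) = (5, 2, 2, 2, 5) satisfies everything: constraint 1: s + p = 7; constraint 4: q + p = 7, and the others follow.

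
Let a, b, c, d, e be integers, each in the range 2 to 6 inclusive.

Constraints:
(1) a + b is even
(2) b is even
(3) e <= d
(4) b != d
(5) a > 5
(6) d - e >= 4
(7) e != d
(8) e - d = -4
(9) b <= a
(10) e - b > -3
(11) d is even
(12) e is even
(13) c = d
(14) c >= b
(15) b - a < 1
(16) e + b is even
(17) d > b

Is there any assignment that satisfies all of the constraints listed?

Satisfiable

The assignment a = 6, b = 4, c = 6, d = 6, e = 2 works:
  constraint 6 holds since d - e = 4.
  constraint 8 holds since e - d = -4.
The rest check out directly.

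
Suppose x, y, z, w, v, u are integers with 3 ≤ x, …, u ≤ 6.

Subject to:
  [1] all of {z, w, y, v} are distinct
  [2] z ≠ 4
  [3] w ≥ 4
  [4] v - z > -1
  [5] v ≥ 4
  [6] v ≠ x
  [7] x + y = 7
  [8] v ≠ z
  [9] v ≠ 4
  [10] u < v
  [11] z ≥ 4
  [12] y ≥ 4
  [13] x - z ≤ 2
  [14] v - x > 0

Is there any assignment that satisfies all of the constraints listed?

Unsatisfiable

Constraints 3, 5, 11, and 12 confine each of z, w, y, v to the 3 values {4, …, 6} (the domain already gives each ≤ 6).
Constraint 1 requires all 4 of them to be distinct, but only 3 values are available — impossible by the pigeonhole principle.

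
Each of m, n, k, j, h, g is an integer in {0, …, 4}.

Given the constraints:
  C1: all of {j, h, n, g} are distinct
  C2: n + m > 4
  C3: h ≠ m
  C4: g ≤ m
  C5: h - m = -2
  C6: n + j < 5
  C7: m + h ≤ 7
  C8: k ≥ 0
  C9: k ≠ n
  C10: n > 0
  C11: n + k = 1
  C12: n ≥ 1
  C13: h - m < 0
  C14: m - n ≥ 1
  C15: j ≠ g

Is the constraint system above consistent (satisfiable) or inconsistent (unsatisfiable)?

The assignment m = 4, n = 1, k = 0, j = 3, h = 2, g = 0 works:
  constraint 2 holds since n + m = 5.
  constraint 5 holds since h - m = -2.
The rest check out directly.

Satisfiable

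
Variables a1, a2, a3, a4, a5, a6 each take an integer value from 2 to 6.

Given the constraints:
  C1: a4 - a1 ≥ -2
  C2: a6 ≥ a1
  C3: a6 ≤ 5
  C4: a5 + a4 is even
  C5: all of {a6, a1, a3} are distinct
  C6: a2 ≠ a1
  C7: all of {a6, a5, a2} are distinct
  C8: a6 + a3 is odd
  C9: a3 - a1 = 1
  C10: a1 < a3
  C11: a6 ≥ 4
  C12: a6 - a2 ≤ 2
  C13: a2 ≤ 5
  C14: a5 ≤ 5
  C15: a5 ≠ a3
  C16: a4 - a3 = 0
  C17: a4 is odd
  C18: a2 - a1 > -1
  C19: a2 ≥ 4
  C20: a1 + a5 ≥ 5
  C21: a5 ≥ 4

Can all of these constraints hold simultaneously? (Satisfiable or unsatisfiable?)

Unsatisfiable

Constraints 3, 11, 13, 14, 19, and 21 confine each of a6, a5, a2 to the 2 values {4, 5}.
Constraint 7 requires all 3 of them to be distinct, but only 2 values are available — impossible by the pigeonhole principle.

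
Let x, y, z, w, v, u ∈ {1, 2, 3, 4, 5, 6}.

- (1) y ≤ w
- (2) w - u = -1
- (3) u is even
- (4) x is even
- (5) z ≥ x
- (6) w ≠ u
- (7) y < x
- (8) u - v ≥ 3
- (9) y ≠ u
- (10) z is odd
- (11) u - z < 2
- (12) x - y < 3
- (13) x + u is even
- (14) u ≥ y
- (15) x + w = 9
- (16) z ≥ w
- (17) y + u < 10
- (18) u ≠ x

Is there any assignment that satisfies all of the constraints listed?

Satisfiable

Take x = 4, y = 2, z = 5, w = 5, v = 1, u = 6. Then constraint 2: w - u = -1; constraint 8: u - v = 5, and every other listed constraint is also met.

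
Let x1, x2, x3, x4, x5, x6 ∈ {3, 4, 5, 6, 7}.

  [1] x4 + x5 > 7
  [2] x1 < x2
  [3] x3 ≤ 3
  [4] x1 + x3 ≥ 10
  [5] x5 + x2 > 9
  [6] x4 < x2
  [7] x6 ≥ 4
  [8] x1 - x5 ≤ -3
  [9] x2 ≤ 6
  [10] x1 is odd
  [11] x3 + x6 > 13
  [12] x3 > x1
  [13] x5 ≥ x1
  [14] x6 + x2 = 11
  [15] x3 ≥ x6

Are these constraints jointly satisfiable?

Unsatisfiable

From constraints 3 and 15: x6 ≤ x3 ≤ 3. From constraint 9: x2 ≤ 6. Hence x6 + x2 ≤ 9. But constraint 14 requires x6 + x2 = 11, and 11 > 9. Contradiction.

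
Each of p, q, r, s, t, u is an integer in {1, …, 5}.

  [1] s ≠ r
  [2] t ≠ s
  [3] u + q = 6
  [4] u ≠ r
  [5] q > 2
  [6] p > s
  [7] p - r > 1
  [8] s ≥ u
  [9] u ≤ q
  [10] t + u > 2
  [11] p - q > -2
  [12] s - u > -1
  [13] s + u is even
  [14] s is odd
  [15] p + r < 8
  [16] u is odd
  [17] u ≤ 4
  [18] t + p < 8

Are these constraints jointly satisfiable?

Satisfiable

One satisfying assignment is p = 4, q = 3, r = 2, s = 3, t = 2, u = 3.
For the less obvious constraints — constraint 3: u + q = 6; constraint 7: p - r = 2; constraint 10: t + u = 5 — and the others hold by inspection.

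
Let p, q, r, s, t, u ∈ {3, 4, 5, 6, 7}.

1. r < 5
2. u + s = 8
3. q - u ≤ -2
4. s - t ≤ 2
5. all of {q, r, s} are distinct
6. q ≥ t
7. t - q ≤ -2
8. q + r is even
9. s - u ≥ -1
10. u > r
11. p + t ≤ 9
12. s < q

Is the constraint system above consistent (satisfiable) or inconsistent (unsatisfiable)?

Unsatisfiable

Constraints 3, 4, 7, and 9 give t − s ≥ -2, s − u ≥ -1, u − q ≥ 2, q − t ≥ 2.
Adding all 4 inequalities: the left sides telescope to 0, and the right sides sum to (-2) + (-1) + 2 + 2 = 1. So 0 ≥ 1, which is false.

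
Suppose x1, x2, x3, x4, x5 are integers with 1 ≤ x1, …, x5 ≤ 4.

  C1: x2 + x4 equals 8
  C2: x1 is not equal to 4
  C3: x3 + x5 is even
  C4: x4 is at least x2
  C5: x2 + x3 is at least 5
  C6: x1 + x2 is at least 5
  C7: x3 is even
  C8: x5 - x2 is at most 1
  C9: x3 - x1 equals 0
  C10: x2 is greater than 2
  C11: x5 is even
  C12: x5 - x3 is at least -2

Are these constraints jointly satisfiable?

Satisfiable

Take x1 = 2, x2 = 4, x3 = 2, x4 = 4, x5 = 2. Then constraint 1: x2 + x4 = 8; constraint 5: x2 + x3 = 6; constraint 6: x1 + x2 = 6, and every other listed constraint is also met.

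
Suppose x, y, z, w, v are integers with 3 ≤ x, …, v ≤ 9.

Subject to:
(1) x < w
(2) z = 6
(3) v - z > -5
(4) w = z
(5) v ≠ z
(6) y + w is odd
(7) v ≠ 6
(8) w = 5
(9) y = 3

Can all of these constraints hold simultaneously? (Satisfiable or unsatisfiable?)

Unsatisfiable

Constraint 8 fixes w = 5 and constraint 2 fixes z = 6, but constraint 4 requires w = z. Since 5 ≠ 6, contradiction.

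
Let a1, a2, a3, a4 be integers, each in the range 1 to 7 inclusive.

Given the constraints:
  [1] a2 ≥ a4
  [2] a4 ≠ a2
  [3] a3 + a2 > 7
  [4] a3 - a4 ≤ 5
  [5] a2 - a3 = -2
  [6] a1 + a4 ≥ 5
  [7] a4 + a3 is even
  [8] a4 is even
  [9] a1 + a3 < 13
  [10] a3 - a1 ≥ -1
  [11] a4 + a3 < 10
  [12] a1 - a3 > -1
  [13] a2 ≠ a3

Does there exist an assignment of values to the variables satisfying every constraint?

Satisfiable

The assignment a1 = 6, a2 = 4, a3 = 6, a4 = 2 works:
  constraint 3 holds since a3 + a2 = 10.
  constraint 4 holds since a3 - a4 = 4.
The rest check out directly.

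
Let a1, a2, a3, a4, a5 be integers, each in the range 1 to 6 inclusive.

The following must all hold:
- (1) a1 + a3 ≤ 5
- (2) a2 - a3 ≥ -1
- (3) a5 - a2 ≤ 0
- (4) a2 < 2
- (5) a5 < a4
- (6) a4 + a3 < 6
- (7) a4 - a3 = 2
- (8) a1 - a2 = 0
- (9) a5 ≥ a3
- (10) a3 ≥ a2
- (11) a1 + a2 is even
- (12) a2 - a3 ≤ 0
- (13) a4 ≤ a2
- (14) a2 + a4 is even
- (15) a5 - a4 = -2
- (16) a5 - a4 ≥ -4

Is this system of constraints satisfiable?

Constraints 5, 9, 12, and 13 give a3 ≤ a5, a5 < a4, a4 ≤ a2, a2 ≤ a3. Chaining: a3 ≤ a5 < a4 ≤ a2 ≤ a3, which forces a3 < a3 — impossible.

Unsatisfiable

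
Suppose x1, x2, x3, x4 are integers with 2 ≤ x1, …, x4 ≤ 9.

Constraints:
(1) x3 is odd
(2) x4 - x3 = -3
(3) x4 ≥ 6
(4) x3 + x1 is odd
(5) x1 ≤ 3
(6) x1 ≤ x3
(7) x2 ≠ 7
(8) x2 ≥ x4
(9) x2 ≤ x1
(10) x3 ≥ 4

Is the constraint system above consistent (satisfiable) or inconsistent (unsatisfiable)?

From constraints 3 and 8: x2 ≥ x4 and x4 ≥ 6, so x2 ≥ 6. From constraints 5 and 9: x2 ≤ x1 and x1 ≤ 3, so x2 ≤ 3. But 3 < 6, so no value of x2 works.

Unsatisfiable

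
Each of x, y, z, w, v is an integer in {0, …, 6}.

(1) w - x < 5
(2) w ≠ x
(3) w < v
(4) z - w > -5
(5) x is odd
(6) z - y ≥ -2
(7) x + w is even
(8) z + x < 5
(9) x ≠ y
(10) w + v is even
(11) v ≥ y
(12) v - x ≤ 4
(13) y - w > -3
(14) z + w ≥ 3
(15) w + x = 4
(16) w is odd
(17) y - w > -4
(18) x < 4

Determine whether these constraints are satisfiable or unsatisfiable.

Satisfiable

Take x = 1, y = 2, z = 1, w = 3, v = 5. Then constraint 1: w - x = 2; constraint 4: z - w = -2; constraint 6: z - y = -1, and every other listed constraint is also met.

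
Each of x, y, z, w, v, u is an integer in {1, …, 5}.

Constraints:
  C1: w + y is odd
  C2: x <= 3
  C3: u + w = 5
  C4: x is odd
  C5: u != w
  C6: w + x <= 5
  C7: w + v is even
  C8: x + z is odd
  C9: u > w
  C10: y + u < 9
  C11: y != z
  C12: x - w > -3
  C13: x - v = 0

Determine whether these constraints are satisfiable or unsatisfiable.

One satisfying assignment is x = 1, y = 4, z = 2, w = 1, v = 1, u = 4.
For the less obvious constraints — constraint 3: u + w = 5; constraint 6: w + x = 2; constraint 10: y + u = 8 — and the others hold by inspection.

Satisfiable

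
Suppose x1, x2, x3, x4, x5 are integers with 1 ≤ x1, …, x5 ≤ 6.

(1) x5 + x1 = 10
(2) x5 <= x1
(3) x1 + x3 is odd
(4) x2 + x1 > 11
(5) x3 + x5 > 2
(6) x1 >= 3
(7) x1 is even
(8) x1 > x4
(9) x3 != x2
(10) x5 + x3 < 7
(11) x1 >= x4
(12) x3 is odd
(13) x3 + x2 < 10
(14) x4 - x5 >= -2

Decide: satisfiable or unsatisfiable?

Satisfiable

The assignment x1 = 6, x2 = 6, x3 = 1, x4 = 2, x5 = 4 works:
  constraint 1 holds since x5 + x1 = 10.
  constraint 4 holds since x2 + x1 = 12.
The rest check out directly.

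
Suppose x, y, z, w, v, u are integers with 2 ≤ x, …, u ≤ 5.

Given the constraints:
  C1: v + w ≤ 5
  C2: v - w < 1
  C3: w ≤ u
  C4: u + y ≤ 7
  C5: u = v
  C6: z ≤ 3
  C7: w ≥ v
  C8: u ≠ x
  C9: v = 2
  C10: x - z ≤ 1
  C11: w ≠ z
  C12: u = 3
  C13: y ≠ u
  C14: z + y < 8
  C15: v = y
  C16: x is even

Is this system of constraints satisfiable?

Constraint 12 fixes u = 3 and constraint 9 fixes v = 2, but constraint 5 requires u = v. Since 3 ≠ 2, contradiction.

Unsatisfiable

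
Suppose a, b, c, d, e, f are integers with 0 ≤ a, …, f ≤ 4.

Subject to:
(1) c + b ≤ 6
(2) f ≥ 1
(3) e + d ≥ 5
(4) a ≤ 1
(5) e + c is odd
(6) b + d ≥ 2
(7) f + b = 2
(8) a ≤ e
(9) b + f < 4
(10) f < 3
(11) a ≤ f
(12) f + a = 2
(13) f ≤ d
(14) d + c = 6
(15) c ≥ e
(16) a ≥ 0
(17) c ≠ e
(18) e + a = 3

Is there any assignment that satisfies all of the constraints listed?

Satisfiable

Take a = 0, b = 0, c = 4, d = 2, e = 3, f = 2. Then constraint 1: c + b = 4; constraint 3: e + d = 5, and every other listed constraint is also met.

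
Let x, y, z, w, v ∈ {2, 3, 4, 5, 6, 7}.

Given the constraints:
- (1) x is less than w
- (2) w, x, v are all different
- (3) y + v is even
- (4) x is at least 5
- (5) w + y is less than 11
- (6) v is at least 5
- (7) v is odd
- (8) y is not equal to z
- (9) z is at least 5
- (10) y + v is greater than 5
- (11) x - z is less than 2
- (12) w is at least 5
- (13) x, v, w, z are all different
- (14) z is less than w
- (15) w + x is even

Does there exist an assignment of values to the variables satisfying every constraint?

Unsatisfiable

Constraints 4, 6, 9, and 12 confine each of x, v, w, z to the 3 values {5, …, 7} (the domain already gives each ≤ 7).
Constraint 13 requires all 4 of them to be distinct, but only 3 values are available — impossible by the pigeonhole principle.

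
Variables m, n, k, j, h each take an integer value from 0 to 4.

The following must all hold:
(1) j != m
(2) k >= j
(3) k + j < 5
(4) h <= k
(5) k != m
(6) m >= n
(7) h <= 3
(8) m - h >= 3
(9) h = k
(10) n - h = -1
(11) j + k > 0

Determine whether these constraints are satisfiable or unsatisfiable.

Take m = 4, n = 0, k = 1, j = 1, h = 1. Then constraint 3: k + j = 2; constraint 8: m - h = 3, and every other listed constraint is also met.

Satisfiable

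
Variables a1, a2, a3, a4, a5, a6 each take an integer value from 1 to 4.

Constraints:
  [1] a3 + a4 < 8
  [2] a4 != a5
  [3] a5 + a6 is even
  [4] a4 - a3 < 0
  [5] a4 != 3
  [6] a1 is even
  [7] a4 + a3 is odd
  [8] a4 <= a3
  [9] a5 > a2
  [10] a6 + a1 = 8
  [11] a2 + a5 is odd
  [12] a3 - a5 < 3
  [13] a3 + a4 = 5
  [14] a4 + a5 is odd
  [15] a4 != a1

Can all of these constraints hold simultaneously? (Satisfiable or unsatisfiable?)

Setting (a1, a2, a3, a4, a5, a6) = (4, 3, 4, 1, 4, 4) satisfies everything: constraint 1: a3 + a4 = 5; constraint 4: a4 - a3 = -3, and the others follow.

Satisfiable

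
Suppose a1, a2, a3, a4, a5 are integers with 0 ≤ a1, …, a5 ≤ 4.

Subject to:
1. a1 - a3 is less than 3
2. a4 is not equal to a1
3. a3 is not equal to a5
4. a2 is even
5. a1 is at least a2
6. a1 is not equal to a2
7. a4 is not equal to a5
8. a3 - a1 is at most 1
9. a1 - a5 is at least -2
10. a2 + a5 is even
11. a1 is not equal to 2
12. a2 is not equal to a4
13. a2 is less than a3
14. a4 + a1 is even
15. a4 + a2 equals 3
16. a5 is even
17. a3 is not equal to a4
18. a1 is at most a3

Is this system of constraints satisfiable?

Satisfiable

Try a1 = 1, a2 = 0, a3 = 1, a4 = 3, a5 = 0.
Check constraint 1: a1 - a3 = 0; constraint 8: a3 - a1 = 0. The remaining constraints are straightforward to verify.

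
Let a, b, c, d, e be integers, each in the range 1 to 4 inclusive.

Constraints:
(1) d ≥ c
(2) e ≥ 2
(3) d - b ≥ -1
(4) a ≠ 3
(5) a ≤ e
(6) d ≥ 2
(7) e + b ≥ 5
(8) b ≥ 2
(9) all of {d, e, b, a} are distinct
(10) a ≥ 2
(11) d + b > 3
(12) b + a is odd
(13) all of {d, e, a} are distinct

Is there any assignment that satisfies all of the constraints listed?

Constraints 2, 6, 8, and 10 confine each of d, e, b, a to the 3 values {2, …, 4} (the domain already gives each ≤ 4).
Constraint 9 requires all 4 of them to be distinct, but only 3 values are available — impossible by the pigeonhole principle.

Unsatisfiable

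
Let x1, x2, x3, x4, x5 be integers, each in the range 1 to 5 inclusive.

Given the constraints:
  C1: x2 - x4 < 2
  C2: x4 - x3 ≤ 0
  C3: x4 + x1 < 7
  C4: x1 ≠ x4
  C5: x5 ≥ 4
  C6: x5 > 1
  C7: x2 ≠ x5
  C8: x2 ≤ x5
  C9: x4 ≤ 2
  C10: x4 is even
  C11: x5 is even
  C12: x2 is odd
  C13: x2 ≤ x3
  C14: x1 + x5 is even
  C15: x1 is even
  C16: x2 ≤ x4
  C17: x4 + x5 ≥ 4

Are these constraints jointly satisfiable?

Satisfiable

Try x1 = 4, x2 = 1, x3 = 2, x4 = 2, x5 = 4.
Check constraint 1: x2 - x4 = -1; constraint 2: x4 - x3 = 0. The remaining constraints are straightforward to verify.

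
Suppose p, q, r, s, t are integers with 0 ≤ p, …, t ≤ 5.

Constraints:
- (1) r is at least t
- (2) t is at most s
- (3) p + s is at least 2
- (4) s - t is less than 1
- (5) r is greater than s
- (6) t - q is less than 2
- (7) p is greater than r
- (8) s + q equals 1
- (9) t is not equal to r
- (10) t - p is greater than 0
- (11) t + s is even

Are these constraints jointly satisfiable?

Unsatisfiable

Constraints 2, 5, 7, and 10 give t ≤ s, s < r, r < p, p < t. Chaining: t ≤ s < r < p < t, which forces t < t — impossible.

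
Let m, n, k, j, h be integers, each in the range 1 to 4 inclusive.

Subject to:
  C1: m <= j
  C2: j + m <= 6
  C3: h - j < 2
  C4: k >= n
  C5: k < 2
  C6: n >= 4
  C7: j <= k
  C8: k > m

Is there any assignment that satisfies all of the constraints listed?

From constraints 4 and 6: k ≥ n and n ≥ 4, so k ≥ 4. From constraint 5: k ≤ 1. But 1 < 4, so no value of k works.

Unsatisfiable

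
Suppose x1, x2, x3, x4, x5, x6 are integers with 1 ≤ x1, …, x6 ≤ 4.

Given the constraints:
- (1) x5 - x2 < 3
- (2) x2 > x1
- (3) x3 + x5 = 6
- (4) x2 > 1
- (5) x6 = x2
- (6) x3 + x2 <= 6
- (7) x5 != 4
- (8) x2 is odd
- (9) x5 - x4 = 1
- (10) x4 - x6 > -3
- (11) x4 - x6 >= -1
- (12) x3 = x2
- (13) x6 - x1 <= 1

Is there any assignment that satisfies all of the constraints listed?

Satisfiable

Setting (x1, x2, x3, x4, x5, x6) = (2, 3, 3, 2, 3, 3) satisfies everything: constraint 1: x5 - x2 = 0; constraint 3: x3 + x5 = 6, and the others follow.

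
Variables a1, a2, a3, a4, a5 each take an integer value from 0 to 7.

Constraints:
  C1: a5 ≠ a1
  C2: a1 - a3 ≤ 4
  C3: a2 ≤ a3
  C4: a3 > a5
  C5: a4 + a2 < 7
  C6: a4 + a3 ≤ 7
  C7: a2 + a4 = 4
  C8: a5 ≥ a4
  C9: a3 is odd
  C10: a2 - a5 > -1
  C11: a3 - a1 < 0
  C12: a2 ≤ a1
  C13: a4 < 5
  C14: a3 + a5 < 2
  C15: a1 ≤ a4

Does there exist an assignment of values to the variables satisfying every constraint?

Unsatisfiable

Constraints 4, 8, 11, and 15 give a3 < a1, a1 ≤ a4, a4 ≤ a5, a5 < a3. Chaining: a3 < a1 ≤ a4 ≤ a5 < a3, which forces a3 < a3 — impossible.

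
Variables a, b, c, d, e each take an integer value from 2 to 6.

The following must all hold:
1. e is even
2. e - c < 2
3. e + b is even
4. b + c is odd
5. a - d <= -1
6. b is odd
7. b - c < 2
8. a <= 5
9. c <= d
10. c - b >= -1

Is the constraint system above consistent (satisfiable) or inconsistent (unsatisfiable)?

Unsatisfiable

Constraint 1 makes e even and constraint 6 makes b odd, so e + b must be odd. Constraint 3 says e + b is even — contradiction.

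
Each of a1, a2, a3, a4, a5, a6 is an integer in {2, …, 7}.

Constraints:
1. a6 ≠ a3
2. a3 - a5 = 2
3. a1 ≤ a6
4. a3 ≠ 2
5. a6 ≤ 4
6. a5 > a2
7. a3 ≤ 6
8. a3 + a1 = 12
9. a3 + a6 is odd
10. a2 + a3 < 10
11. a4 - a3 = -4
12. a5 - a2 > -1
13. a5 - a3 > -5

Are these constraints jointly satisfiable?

Unsatisfiable

From constraint 7: a3 ≤ 6. From constraints 3 and 5: a1 ≤ a6 ≤ 4. Hence a3 + a1 ≤ 10. But constraint 8 requires a3 + a1 = 12, and 12 > 10. Contradiction.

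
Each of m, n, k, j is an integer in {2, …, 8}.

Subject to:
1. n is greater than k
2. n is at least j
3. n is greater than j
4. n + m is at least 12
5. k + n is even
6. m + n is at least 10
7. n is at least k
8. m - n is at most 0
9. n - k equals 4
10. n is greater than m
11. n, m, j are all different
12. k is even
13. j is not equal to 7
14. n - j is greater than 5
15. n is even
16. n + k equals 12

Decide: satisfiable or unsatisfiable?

The assignment m = 5, n = 8, k = 4, j = 2 works:
  constraint 4 holds since n + m = 13.
  constraint 6 holds since m + n = 13.
  constraint 8 holds since m - n = -3.
The rest check out directly.

Satisfiable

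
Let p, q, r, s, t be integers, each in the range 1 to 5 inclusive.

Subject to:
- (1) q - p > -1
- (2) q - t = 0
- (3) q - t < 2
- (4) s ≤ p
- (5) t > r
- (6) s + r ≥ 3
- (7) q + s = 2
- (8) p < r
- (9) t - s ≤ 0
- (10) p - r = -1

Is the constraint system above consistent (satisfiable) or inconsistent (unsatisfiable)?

Constraints 4, 5, 8, and 9 give p < r, r < t, t ≤ s, s ≤ p. Chaining: p < r < t ≤ s ≤ p, which forces p < p — impossible.

Unsatisfiable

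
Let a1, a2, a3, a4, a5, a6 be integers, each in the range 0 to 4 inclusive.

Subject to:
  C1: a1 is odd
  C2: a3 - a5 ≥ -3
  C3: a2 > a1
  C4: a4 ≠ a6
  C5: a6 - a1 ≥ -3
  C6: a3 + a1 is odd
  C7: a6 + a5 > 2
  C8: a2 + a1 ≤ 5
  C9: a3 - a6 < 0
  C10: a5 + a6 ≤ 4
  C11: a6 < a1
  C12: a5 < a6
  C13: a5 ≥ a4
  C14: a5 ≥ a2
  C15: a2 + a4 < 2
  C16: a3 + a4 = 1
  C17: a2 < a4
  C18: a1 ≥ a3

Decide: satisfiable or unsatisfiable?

Constraints 3, 11, 12, 13, and 17 give a6 < a1, a1 < a2, a2 < a4, a4 ≤ a5, a5 < a6. Chaining: a6 < a1 < a2 < a4 ≤ a5 < a6, which forces a6 < a6 — impossible.

Unsatisfiable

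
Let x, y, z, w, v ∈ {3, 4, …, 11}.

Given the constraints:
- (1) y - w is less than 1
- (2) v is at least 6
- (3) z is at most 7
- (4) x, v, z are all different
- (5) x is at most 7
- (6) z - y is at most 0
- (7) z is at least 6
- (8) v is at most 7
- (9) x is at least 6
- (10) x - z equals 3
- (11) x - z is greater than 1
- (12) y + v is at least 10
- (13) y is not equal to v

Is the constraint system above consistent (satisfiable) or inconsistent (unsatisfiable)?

Unsatisfiable

Constraints 2, 3, 5, 7, 8, and 9 confine each of x, v, z to the 2 values {6, 7}.
Constraint 4 requires all 3 of them to be distinct, but only 2 values are available — impossible by the pigeonhole principle.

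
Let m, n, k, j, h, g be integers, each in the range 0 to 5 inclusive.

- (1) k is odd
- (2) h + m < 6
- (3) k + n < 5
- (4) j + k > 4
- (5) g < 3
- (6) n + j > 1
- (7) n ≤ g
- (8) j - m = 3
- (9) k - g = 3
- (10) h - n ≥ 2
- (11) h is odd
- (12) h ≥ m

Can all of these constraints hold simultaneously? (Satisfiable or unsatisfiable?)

Try m = 0, n = 0, k = 3, j = 3, h = 3, g = 0.
Check constraint 2: h + m = 3; constraint 3: k + n = 3; constraint 4: j + k = 6. The remaining constraints are straightforward to verify.

Satisfiable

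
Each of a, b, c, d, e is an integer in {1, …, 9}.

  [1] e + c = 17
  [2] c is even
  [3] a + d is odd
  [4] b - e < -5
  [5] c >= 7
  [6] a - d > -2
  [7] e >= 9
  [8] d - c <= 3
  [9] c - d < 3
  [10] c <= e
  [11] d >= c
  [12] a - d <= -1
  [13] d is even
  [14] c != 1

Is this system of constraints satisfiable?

Satisfiable

Take a = 7, b = 3, c = 8, d = 8, e = 9. Then constraint 1: e + c = 17; constraint 4: b - e = -6, and every other listed constraint is also met.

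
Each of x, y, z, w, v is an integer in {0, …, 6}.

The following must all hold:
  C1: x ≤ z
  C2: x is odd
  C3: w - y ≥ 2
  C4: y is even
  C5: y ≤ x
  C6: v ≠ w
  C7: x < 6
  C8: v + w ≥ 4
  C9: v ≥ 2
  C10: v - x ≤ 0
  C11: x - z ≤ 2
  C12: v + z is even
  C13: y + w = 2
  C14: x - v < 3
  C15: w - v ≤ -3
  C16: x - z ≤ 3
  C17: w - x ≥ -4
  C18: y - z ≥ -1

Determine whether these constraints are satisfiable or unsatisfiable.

Unsatisfiable

Constraints 3, 10, 11, 15, and 18 give x − v ≥ 0, v − w ≥ 3, w − y ≥ 2, y − z ≥ -1, z − x ≥ -2.
Adding all 5 inequalities: the left sides telescope to 0, and the right sides sum to 0 + 3 + 2 + (-1) + (-2) = 2. So 0 ≥ 2, which is false.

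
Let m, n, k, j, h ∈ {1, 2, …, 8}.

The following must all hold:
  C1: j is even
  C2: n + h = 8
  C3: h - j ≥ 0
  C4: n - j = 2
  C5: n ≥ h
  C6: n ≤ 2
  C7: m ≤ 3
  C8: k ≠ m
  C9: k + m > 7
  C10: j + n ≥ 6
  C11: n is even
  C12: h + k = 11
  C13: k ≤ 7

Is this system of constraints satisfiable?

From constraints 5 and 6: h ≤ n ≤ 2. From constraint 13: k ≤ 7. Hence h + k ≤ 9. But constraint 12 requires h + k = 11, and 11 > 9. Contradiction.

Unsatisfiable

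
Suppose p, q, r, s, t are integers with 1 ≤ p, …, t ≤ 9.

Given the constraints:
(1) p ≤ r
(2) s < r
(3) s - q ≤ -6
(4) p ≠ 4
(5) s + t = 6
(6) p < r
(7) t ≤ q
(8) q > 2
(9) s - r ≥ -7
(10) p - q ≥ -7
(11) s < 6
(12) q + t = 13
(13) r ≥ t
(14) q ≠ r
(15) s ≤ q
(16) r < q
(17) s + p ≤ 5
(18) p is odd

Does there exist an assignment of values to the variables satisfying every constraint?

One satisfying assignment is p = 3, q = 9, r = 8, s = 2, t = 4.
For the less obvious constraints — constraint 3: s - q = -7; constraint 5: s + t = 6; constraint 9: s - r = -6 — and the others hold by inspection.

Satisfiable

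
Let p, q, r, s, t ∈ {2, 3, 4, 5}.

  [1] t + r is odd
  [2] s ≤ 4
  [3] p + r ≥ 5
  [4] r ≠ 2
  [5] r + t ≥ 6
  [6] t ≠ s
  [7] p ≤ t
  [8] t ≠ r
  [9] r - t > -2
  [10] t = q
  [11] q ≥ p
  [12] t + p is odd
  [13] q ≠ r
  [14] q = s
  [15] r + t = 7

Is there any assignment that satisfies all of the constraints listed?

Unsatisfiable

From constraints 10 and 14, t = q = s, so t = s. But constraint 6 says t ≠ s. Contradiction.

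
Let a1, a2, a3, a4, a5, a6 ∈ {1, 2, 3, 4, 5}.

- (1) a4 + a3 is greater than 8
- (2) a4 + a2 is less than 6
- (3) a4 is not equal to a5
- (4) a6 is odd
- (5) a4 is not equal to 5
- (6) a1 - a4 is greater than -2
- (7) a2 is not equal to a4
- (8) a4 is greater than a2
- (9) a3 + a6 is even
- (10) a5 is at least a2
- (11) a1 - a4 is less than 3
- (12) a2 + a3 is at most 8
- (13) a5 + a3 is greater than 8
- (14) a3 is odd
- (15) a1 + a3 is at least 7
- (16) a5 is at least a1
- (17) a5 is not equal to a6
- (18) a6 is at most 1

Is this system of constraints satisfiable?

Try a1 = 4, a2 = 1, a3 = 5, a4 = 4, a5 = 5, a6 = 1.
Check constraint 1: a4 + a3 = 9; constraint 2: a4 + a2 = 5; constraint 6: a1 - a4 = 0. The remaining constraints are straightforward to verify.

Satisfiable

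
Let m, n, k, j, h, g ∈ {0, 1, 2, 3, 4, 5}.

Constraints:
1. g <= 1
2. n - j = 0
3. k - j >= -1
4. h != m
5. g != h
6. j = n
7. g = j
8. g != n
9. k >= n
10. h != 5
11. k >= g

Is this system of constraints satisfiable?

Unsatisfiable

From constraints 6 and 7, g = j = n, so g = n. But constraint 8 says g ≠ n. Contradiction.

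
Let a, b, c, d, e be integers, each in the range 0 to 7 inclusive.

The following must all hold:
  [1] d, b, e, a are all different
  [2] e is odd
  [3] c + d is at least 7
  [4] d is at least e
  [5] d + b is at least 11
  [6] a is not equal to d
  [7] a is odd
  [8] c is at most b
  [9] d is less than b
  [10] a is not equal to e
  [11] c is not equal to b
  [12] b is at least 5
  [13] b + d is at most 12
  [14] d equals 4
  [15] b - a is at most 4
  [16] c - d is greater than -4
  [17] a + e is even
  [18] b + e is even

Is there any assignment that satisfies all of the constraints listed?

Satisfiable

Setting (a, b, c, d, e) = (3, 7, 3, 4, 1) satisfies everything: constraint 3: c + d = 7; constraint 5: d + b = 11, and the others follow.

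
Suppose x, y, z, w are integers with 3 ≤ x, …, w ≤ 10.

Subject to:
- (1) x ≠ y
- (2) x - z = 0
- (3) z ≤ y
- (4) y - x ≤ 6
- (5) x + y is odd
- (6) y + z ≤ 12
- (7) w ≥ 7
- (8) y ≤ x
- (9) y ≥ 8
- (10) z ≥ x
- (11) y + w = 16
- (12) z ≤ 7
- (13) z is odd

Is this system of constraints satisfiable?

From constraints 8 and 9: x ≥ y and y ≥ 8, so x ≥ 8. From constraints 10 and 12: x ≤ z and z ≤ 7, so x ≤ 7. But 7 < 8, so no value of x works.

Unsatisfiable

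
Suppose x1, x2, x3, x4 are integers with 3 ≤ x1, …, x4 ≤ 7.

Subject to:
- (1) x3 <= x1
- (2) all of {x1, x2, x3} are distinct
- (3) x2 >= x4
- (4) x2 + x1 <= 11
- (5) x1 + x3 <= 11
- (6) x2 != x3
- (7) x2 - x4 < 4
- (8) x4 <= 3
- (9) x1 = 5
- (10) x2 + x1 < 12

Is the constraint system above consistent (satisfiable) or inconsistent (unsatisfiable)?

Satisfiable

Try x1 = 5, x2 = 4, x3 = 3, x4 = 3.
Check constraint 4: x2 + x1 = 9; constraint 5: x1 + x3 = 8; constraint 7: x2 - x4 = 1. The remaining constraints are straightforward to verify.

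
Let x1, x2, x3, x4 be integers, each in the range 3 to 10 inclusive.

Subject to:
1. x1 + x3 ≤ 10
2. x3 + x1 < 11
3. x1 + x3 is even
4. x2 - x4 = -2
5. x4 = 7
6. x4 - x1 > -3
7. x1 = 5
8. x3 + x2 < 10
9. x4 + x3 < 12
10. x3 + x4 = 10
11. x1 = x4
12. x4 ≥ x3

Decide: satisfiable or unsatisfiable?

Unsatisfiable

Constraint 7 fixes x1 = 5 and constraint 5 fixes x4 = 7, but constraint 11 requires x1 = x4. Since 5 ≠ 7, contradiction.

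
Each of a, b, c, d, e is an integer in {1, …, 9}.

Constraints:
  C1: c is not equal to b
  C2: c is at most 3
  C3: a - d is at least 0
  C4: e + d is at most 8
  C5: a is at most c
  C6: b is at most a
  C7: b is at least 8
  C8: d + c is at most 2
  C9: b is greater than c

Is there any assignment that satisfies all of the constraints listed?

From constraints 6 and 7: a ≥ b and b ≥ 8, so a ≥ 8. From constraints 2 and 5: a ≤ c and c ≤ 3, so a ≤ 3. But 3 < 8, so no value of a works.

Unsatisfiable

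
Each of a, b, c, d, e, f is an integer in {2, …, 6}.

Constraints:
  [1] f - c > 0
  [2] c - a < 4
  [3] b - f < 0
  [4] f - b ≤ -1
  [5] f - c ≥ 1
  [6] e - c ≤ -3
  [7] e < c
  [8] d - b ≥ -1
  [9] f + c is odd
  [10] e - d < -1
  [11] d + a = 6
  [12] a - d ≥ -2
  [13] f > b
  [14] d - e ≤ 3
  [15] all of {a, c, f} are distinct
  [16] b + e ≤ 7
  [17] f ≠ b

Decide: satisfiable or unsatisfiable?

Constraints 4, 5, 6, 8, and 14 give d − b ≥ -1, b − f ≥ 1, f − c ≥ 1, c − e ≥ 3, e − d ≥ -3.
Adding all 5 inequalities: the left sides telescope to 0, and the right sides sum to (-1) + 1 + 1 + 3 + (-3) = 1. So 0 ≥ 1, which is false.

Unsatisfiable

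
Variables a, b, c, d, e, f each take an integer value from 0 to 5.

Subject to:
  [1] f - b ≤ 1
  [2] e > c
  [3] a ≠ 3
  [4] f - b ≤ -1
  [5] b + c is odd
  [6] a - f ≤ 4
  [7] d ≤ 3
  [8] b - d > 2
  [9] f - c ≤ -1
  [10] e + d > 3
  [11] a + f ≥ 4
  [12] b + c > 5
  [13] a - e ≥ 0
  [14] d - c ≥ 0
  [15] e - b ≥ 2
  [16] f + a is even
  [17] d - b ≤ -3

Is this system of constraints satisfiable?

Constraints 6, 9, 13, 14, 15, and 17 give f − a ≥ -4, a − e ≥ 0, e − b ≥ 2, b − d ≥ 3, d − c ≥ 0, c − f ≥ 1.
Adding all 6 inequalities: the left sides telescope to 0, and the right sides sum to (-4) + 0 + 2 + 3 + 0 + 1 = 2. So 0 ≥ 2, which is false.

Unsatisfiable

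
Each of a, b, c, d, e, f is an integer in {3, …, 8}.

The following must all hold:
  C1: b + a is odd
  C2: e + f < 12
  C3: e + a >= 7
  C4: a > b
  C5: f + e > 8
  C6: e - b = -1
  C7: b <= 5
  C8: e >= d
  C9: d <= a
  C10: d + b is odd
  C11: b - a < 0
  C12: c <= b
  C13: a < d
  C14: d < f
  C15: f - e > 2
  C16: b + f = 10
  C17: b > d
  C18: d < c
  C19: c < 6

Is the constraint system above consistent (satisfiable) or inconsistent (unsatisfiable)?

Constraints 4, 12, 13, and 18 give a < d, d < c, c ≤ b, b < a. Chaining: a < d < c ≤ b < a, which forces a < a — impossible.

Unsatisfiable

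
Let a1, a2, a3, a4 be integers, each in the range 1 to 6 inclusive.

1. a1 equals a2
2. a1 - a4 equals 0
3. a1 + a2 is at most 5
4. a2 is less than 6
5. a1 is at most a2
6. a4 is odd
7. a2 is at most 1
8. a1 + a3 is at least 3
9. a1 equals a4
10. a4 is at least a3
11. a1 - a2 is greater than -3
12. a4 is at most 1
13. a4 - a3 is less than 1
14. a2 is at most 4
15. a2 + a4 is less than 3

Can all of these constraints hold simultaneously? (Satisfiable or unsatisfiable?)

From constraints 5 and 7: a1 ≤ a2 ≤ 1. From constraints 10 and 12: a3 ≤ a4 ≤ 1. Hence a1 + a3 ≤ 2. But constraint 8 requires a1 + a3 ≥ 3, and 3 > 2. Contradiction.

Unsatisfiable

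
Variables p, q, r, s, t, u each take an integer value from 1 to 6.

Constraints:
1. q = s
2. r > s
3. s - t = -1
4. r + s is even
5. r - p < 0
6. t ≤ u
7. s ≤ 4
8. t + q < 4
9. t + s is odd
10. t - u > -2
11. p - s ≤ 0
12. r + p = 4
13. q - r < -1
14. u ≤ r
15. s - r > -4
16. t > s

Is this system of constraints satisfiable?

Unsatisfiable

Constraints 5, 6, 11, 14, and 16 give p ≤ s, s < t, t ≤ u, u ≤ r, r < p. Chaining: p ≤ s < t ≤ u ≤ r < p, which forces p < p — impossible.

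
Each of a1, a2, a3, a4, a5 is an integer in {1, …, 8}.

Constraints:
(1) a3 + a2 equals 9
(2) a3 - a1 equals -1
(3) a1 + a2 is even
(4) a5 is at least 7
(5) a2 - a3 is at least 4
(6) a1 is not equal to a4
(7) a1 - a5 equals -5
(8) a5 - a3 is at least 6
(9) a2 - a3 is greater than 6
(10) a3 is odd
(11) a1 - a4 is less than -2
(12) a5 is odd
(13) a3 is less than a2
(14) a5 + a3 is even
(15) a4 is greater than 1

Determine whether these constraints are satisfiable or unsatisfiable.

Take a1 = 2, a2 = 8, a3 = 1, a4 = 6, a5 = 7. Then constraint 1: a3 + a2 = 9; constraint 2: a3 - a1 = -1; constraint 5: a2 - a3 = 7, and every other listed constraint is also met.

Satisfiable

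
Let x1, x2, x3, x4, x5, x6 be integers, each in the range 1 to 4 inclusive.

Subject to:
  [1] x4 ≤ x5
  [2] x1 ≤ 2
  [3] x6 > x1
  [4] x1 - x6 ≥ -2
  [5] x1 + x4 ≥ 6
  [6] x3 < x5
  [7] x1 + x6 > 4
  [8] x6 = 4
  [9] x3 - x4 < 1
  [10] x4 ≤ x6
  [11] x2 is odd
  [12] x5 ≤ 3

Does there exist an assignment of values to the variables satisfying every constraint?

From constraint 2: x1 ≤ 2. From constraints 1 and 12: x4 ≤ x5 ≤ 3. Hence x1 + x4 ≤ 5. But constraint 5 requires x1 + x4 ≥ 6, and 6 > 5. Contradiction.

Unsatisfiable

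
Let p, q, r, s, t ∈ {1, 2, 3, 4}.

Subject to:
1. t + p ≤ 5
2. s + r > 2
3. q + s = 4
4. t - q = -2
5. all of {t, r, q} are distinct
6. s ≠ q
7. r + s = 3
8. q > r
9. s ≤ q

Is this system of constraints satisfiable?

Try p = 2, q = 3, r = 2, s = 1, t = 1.
Check constraint 1: t + p = 3; constraint 2: s + r = 3. The remaining constraints are straightforward to verify.

Satisfiable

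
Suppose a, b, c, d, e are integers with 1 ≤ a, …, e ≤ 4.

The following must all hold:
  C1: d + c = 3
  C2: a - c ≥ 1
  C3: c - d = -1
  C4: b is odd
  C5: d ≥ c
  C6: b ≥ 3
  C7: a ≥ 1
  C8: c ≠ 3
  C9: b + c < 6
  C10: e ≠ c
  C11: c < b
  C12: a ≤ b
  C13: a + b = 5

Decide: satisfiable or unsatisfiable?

Satisfiable

One satisfying assignment is a = 2, b = 3, c = 1, d = 2, e = 3.
For the less obvious constraints — constraint 1: d + c = 3; constraint 2: a - c = 1 — and the others hold by inspection.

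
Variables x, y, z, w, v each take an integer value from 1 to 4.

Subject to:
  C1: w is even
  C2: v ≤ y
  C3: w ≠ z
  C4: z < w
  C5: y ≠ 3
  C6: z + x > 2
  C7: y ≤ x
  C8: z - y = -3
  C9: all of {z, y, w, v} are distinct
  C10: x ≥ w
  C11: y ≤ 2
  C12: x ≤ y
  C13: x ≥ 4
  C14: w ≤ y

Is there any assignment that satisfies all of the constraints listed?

From constraints 12 and 13: y ≥ x and x ≥ 4, so y ≥ 4. From constraint 11: y ≤ 2. But 2 < 4, so no value of y works.

Unsatisfiable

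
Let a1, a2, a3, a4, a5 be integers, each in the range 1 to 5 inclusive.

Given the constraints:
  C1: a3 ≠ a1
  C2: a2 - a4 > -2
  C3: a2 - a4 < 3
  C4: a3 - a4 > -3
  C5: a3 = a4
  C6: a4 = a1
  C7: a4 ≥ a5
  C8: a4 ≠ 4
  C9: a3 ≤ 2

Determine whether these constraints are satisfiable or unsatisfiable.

Unsatisfiable

From constraints 5 and 6, a3 = a4 = a1, so a3 = a1. But constraint 1 says a3 ≠ a1. Contradiction.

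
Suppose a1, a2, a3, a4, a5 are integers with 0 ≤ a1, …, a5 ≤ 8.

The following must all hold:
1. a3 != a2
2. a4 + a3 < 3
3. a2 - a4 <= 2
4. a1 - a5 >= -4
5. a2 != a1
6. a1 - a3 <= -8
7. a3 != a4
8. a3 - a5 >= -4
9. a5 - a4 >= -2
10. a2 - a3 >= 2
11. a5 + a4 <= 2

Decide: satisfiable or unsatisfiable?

Constraints 3, 4, 6, 9, and 10 give a1 − a5 ≥ -4, a5 − a4 ≥ -2, a4 − a2 ≥ -2, a2 − a3 ≥ 2, a3 − a1 ≥ 8.
Adding all 5 inequalities: the left sides telescope to 0, and the right sides sum to (-4) + (-2) + (-2) + 2 + 8 = 2. So 0 ≥ 2, which is false.

Unsatisfiable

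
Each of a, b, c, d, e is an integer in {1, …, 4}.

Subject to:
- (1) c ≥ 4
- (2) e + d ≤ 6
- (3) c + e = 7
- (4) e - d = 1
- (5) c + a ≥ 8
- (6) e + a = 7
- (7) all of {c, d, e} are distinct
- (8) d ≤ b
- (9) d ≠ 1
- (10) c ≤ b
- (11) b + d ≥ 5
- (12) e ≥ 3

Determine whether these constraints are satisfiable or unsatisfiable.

Satisfiable

Try a = 4, b = 4, c = 4, d = 2, e = 3.
Check constraint 2: e + d = 5; constraint 3: c + e = 7; constraint 4: e - d = 1. The remaining constraints are straightforward to verify.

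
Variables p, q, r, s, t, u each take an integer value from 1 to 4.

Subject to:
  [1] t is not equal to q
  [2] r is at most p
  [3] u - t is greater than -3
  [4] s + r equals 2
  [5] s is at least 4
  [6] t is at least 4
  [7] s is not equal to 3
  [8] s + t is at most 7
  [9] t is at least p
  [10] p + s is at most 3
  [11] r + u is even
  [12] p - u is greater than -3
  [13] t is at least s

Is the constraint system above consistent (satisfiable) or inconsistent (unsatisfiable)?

From constraint 5: s ≥ 4. From constraint 6: t ≥ 4. Hence s + t ≥ 8. But constraint 8 requires s + t ≤ 7, and 7 < 8. Contradiction.

Unsatisfiable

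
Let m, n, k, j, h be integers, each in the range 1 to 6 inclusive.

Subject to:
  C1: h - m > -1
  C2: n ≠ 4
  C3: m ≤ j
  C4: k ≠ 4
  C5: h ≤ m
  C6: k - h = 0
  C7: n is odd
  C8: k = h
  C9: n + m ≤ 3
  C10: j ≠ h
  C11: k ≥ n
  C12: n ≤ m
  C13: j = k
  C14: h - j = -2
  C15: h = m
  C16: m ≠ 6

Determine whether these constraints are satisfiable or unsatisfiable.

Unsatisfiable

From constraints 8 and 13, j = k = h, so j = h. But constraint 10 says j ≠ h. Contradiction.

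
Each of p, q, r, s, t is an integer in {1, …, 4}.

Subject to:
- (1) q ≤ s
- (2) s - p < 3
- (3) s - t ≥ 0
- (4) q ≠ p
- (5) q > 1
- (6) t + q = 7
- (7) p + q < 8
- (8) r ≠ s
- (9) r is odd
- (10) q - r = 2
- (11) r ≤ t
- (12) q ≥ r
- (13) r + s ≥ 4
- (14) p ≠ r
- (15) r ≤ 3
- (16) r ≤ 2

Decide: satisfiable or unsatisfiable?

One satisfying assignment is p = 4, q = 3, r = 1, s = 4, t = 4.
For the less obvious constraints — constraint 2: s - p = 0; constraint 3: s - t = 0; constraint 6: t + q = 7 — and the others hold by inspection.

Satisfiable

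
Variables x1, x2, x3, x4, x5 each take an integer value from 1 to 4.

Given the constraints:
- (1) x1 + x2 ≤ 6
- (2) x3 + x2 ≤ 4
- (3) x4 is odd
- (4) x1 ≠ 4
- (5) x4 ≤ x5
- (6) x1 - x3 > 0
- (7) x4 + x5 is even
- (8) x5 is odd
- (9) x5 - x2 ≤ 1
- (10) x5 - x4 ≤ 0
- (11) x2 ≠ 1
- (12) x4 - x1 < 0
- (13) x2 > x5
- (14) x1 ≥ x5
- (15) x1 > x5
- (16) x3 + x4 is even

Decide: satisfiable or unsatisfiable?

Satisfiable

One satisfying assignment is x1 = 3, x2 = 2, x3 = 1, x4 = 1, x5 = 1.
For the less obvious constraints — constraint 1: x1 + x2 = 5; constraint 2: x3 + x2 = 3; constraint 6: x1 - x3 = 2 — and the others hold by inspection.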